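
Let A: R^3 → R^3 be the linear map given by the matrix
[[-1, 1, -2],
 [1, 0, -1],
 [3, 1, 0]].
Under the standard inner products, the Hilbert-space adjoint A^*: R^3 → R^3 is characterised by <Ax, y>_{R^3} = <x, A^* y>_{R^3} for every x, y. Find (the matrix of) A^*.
A^* = A^T =
[[-1, 1, 3],
 [1, 0, 1],
 [-2, -1, 0]]

For real matrices with standard dot products, the defining identity <Ax, y> = <x, A^* y> gives (Ax)^T y = x^T (A^*) y, i.e. x^T A^T y = x^T (A^*) y. Since this holds for all x, y, we must have A^* = A^T. Therefore
A^* =
[[-1, 1, 3],
 [1, 0, 1],
 [-2, -1, 0]].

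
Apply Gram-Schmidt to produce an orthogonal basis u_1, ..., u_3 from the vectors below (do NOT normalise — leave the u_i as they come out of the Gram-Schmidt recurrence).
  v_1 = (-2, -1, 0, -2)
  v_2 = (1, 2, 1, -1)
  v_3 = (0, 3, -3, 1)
Orthogonal basis:
  u_1 = (-2, -1, 0, -2)
  u_2 = (5/9, 16/9, 1, -13/9)
  u_3 = (-70/59, 130/59, -185/59, 5/59)

Apply the Gram-Schmidt recurrence
  u_1 = v_1
  u_i = v_i − Σ_{j<i} ((v_i · u_j) / (u_j · u_j)) · u_j.

Step by step this gives:
  u_1 = (-2, -1, 0, -2)
  u_2 = (5/9, 16/9, 1, -13/9)
  u_3 = (-70/59, 130/59, -185/59, 5/59)

Orthogonality check:
  u_2 · u_1 = 0 (should be 0)
  u_3 · u_1 = 0 (should be 0)
  u_3 · u_2 = 0 (should be 0)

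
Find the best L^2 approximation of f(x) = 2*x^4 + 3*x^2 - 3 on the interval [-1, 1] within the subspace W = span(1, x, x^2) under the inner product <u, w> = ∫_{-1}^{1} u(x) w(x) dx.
g(x) = 33*x^2/7 - 111/35

The best approximation g ∈ W is the orthogonal projection of f onto W. Writing g = a_0 + a_1 x + a_2 x^2, the coefficients solve the normal equations G · a = b where
  G_{ij} = <φ_i, φ_j> and b_i = <f, φ_i>, with φ_0 = 1, φ_1 = x, φ_2 = x^2.
G =
  [2, 0, 2/3]
  [0, 2/3, 0]
  [2/3, 0, 2/5],
b = (-16/5, 0, -8/35).
Solving gives a_0 = -111/35, a_1 = 0, a_2 = 33/7, so
  g(x) = 33*x^2/7 - 111/35.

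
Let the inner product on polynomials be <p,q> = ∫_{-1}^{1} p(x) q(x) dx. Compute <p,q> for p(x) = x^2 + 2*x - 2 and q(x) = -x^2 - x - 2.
<p,q> = 94/15

Expand the product: p(x)·q(x) = -x^4 - 3*x^3 - 2*x^2 - 2*x + 4.
∫_{-1}^{1} of each monomial x^k gives [2/(k+1) if k even, 0 if k odd]. Integrating term-by-term (or equivalently evaluating the antiderivative F(x) = -x^5/5 - 3*x^4/4 - 2*x^3/3 - x^2 + 4*x at the endpoints):
  F(1) − F(−1) = 83/60 − (-293/60) = 94/15.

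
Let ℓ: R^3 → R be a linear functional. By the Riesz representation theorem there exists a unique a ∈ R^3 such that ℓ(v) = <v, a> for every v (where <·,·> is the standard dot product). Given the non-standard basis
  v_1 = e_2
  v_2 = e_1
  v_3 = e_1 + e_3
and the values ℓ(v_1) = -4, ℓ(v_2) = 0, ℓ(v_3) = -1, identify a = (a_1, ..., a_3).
a = (0, -4, -1)

Write a = (a_1, ..., a_3) in the standard basis. For each basis vector v_i, ℓ(v_i) = <v_i, a> is a linear equation in the a_j's. Collect the n equations into a matrix system V a = ℓ, where row i of V is v_i (expressed in the standard basis). Since V is invertible (lower-triangular with 1s on the diagonal, up to permutation), solve by back-substitution:
  V =
[[0, 1, 0],
 [1, 0, 0],
 [1, 0, 1]]
  V a = (-4, 0, -1)
Solving gives a = (0, -4, -1).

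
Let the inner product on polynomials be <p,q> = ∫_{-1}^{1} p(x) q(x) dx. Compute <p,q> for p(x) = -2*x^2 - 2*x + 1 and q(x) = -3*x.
<p,q> = 4

Expand the product: p(x)·q(x) = 6*x^3 + 6*x^2 - 3*x.
∫_{-1}^{1} of each monomial x^k gives [2/(k+1) if k even, 0 if k odd]. Integrating term-by-term (or equivalently evaluating the antiderivative F(x) = 3*x^4/2 + 2*x^3 - 3*x^2/2 at the endpoints):
  F(1) − F(−1) = 2 − (-2) = 4.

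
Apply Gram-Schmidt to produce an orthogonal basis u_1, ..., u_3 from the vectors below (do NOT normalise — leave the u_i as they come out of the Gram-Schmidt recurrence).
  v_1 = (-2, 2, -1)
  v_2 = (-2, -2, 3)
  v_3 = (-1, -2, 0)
Orthogonal basis:
  u_1 = (-2, 2, -1)
  u_2 = (-8/3, -4/3, 8/3)
  u_3 = (-5/9, -10/9, -10/9)

Apply the Gram-Schmidt recurrence
  u_1 = v_1
  u_i = v_i − Σ_{j<i} ((v_i · u_j) / (u_j · u_j)) · u_j.

Step by step this gives:
  u_1 = (-2, 2, -1)
  u_2 = (-8/3, -4/3, 8/3)
  u_3 = (-5/9, -10/9, -10/9)

Orthogonality check:
  u_2 · u_1 = 0 (should be 0)
  u_3 · u_1 = 0 (should be 0)
  u_3 · u_2 = 0 (should be 0)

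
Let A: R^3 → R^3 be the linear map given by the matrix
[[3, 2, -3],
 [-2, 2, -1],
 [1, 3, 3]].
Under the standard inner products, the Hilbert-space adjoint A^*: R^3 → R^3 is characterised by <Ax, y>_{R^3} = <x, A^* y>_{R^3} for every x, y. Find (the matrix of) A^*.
A^* = A^T =
[[3, -2, 1],
 [2, 2, 3],
 [-3, -1, 3]]

For real matrices with standard dot products, the defining identity <Ax, y> = <x, A^* y> gives (Ax)^T y = x^T (A^*) y, i.e. x^T A^T y = x^T (A^*) y. Since this holds for all x, y, we must have A^* = A^T. Therefore
A^* =
[[3, -2, 1],
 [2, 2, 3],
 [-3, -1, 3]].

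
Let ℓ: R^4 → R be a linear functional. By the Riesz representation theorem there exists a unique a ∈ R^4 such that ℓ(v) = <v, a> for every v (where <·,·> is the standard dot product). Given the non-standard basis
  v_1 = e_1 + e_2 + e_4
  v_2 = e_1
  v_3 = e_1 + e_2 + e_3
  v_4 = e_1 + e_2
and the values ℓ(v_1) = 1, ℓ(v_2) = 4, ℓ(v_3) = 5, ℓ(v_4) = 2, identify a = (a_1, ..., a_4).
a = (4, -2, 3, -1)

Write a = (a_1, ..., a_4) in the standard basis. For each basis vector v_i, ℓ(v_i) = <v_i, a> is a linear equation in the a_j's. Collect the n equations into a matrix system V a = ℓ, where row i of V is v_i (expressed in the standard basis). Since V is invertible (lower-triangular with 1s on the diagonal, up to permutation), solve by back-substitution:
  V =
[[1, 1, 0, 1],
 [1, 0, 0, 0],
 [1, 1, 1, 0],
 [1, 1, 0, 0]]
  V a = (1, 4, 5, 2)
Solving gives a = (4, -2, 3, -1).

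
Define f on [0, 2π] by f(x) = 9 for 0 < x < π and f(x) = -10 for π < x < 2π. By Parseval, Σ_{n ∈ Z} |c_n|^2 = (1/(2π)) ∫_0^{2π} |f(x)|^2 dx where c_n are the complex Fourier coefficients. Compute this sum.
Σ |c_n|^2 = 181/2

Parseval equates the L^2 energy of f (normalised by 1/(2π)) with the ℓ^2 sum of its Fourier coefficients: (1/(2π)) ∫_0^{2π} |f|^2 = Σ |c_n|^2.
Compute the left side: (1/(2π)) [∫_0^π 9^2 dx + ∫_π^{2π} (-10)^2 dx] = (1/(2π)) · (81π + 100π) = (81 + 100)/2 = 181/2.
So Σ_{n ∈ Z} |c_n|^2 = 181/2.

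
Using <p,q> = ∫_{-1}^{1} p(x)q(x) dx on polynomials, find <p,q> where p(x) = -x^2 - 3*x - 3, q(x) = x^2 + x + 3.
<p,q> = -122/5

Expand the product: p(x)·q(x) = -x^4 - 4*x^3 - 9*x^2 - 12*x - 9.
∫_{-1}^{1} of each monomial x^k gives [2/(k+1) if k even, 0 if k odd]. Integrating term-by-term (or equivalently evaluating the antiderivative F(x) = -x^5/5 - x^4 - 3*x^3 - 6*x^2 - 9*x at the endpoints):
  F(1) − F(−1) = -96/5 − (26/5) = -122/5.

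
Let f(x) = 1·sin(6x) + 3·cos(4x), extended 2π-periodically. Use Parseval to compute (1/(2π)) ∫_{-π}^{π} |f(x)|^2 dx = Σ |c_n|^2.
Σ |c_n|^2 = 5

Expand |f|^2 and use orthogonality of {sin(nx), cos(mx)} on [-π, π]:
  ∫_{-π}^{π} sin(nx)^2 dx = π, ∫ cos(mx)^2 dx = π, and cross terms integrate to 0.
So ∫_{-π}^{π} f(x)^2 dx = 1^2 · π + 3^2 · π = (1 + 9)π.
Divide by 2π: (1 + 9)/2 = 5.
By Parseval, this equals Σ |c_n|^2.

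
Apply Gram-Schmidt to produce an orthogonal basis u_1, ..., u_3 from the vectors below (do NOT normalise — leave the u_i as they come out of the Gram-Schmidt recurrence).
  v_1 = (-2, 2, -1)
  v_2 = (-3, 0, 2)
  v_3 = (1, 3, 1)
Orthogonal basis:
  u_1 = (-2, 2, -1)
  u_2 = (-19/9, -8/9, 22/9)
  u_3 = (124/101, 217/101, 186/101)

Apply the Gram-Schmidt recurrence
  u_1 = v_1
  u_i = v_i − Σ_{j<i} ((v_i · u_j) / (u_j · u_j)) · u_j.

Step by step this gives:
  u_1 = (-2, 2, -1)
  u_2 = (-19/9, -8/9, 22/9)
  u_3 = (124/101, 217/101, 186/101)

Orthogonality check:
  u_2 · u_1 = 0 (should be 0)
  u_3 · u_1 = 0 (should be 0)
  u_3 · u_2 = 0 (should be 0)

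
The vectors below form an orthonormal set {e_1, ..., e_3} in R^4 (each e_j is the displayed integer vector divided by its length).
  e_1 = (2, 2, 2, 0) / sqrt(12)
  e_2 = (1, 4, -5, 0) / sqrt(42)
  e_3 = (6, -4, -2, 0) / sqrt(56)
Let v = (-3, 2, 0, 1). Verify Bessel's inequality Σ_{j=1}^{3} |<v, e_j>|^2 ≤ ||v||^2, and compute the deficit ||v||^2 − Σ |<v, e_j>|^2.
Σ |<v, e_j>|^2 = 13; ||v||^2 = 14; deficit = 1

Write each e_j = u_j / sqrt(<u_j, u_j>) where u_j is the displayed integer vector. Then <v, e_j> = <v, u_j> / sqrt(<u_j, u_j>), so |<v, e_j>|^2 = <v, u_j>^2 / <u_j, u_j>.
Coefficients: <v, e_1> = -2/sqrt(12), <v, e_2> = 5/sqrt(42), <v, e_3> = -26/sqrt(56).
Square and sum: Σ |<v, e_j>|^2 = 13.
Compute ||v||^2 = v·v = 14.
Deficit = 14 − 13 = 1 ≥ 0, confirming Bessel's inequality. (The deficit equals ||v − Σ <v,e_j> e_j||^2, the squared distance from v to span{e_j}.)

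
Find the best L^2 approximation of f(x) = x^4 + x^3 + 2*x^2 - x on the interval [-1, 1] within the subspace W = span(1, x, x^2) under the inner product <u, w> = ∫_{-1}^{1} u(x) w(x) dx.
g(x) = 20*x^2/7 - 2*x/5 - 3/35

The best approximation g ∈ W is the orthogonal projection of f onto W. Writing g = a_0 + a_1 x + a_2 x^2, the coefficients solve the normal equations G · a = b where
  G_{ij} = <φ_i, φ_j> and b_i = <f, φ_i>, with φ_0 = 1, φ_1 = x, φ_2 = x^2.
G =
  [2, 0, 2/3]
  [0, 2/3, 0]
  [2/3, 0, 2/5],
b = (26/15, -4/15, 38/35).
Solving gives a_0 = -3/35, a_1 = -2/5, a_2 = 20/7, so
  g(x) = 20*x^2/7 - 2*x/5 - 3/35.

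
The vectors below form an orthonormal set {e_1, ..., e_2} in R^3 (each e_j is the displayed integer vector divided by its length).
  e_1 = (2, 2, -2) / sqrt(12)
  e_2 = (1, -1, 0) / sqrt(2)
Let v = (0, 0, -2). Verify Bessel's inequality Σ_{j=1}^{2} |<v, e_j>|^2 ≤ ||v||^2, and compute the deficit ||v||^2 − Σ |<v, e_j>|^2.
Σ |<v, e_j>|^2 = 4/3; ||v||^2 = 4; deficit = 8/3

Write each e_j = u_j / sqrt(<u_j, u_j>) where u_j is the displayed integer vector. Then <v, e_j> = <v, u_j> / sqrt(<u_j, u_j>), so |<v, e_j>|^2 = <v, u_j>^2 / <u_j, u_j>.
Coefficients: <v, e_1> = 4/sqrt(12), <v, e_2> = 0/sqrt(2).
Square and sum: Σ |<v, e_j>|^2 = 4/3.
Compute ||v||^2 = v·v = 4.
Deficit = 4 − 4/3 = 8/3 ≥ 0, confirming Bessel's inequality. (The deficit equals ||v − Σ <v,e_j> e_j||^2, the squared distance from v to span{e_j}.)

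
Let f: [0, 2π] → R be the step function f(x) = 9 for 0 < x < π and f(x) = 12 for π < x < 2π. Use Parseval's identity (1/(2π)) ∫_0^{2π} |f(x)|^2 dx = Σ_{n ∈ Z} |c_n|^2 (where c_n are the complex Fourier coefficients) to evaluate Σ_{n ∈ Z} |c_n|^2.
Σ |c_n|^2 = 225/2

Parseval equates the L^2 energy of f (normalised by 1/(2π)) with the ℓ^2 sum of its Fourier coefficients: (1/(2π)) ∫_0^{2π} |f|^2 = Σ |c_n|^2.
Compute the left side: (1/(2π)) [∫_0^π 9^2 dx + ∫_π^{2π} 12^2 dx] = (1/(2π)) · (81π + 144π) = (81 + 144)/2 = 225/2.
So Σ_{n ∈ Z} |c_n|^2 = 225/2.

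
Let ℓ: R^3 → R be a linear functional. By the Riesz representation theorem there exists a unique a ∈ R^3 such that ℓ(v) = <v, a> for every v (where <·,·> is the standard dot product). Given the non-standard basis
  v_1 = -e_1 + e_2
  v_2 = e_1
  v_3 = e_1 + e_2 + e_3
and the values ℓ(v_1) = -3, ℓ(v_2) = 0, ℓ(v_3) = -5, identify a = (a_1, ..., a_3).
a = (0, -3, -2)

Write a = (a_1, ..., a_3) in the standard basis. For each basis vector v_i, ℓ(v_i) = <v_i, a> is a linear equation in the a_j's. Collect the n equations into a matrix system V a = ℓ, where row i of V is v_i (expressed in the standard basis). Since V is invertible (lower-triangular with 1s on the diagonal, up to permutation), solve by back-substitution:
  V =
[[-1, 1, 0],
 [1, 0, 0],
 [1, 1, 1]]
  V a = (-3, 0, -5)
Solving gives a = (0, -3, -2).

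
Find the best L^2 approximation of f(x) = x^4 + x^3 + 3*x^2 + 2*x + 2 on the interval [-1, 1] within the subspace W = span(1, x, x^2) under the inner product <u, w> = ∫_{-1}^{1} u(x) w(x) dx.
g(x) = 27*x^2/7 + 13*x/5 + 67/35

The best approximation g ∈ W is the orthogonal projection of f onto W. Writing g = a_0 + a_1 x + a_2 x^2, the coefficients solve the normal equations G · a = b where
  G_{ij} = <φ_i, φ_j> and b_i = <f, φ_i>, with φ_0 = 1, φ_1 = x, φ_2 = x^2.
G =
  [2, 0, 2/3]
  [0, 2/3, 0]
  [2/3, 0, 2/5],
b = (32/5, 26/15, 296/105).
Solving gives a_0 = 67/35, a_1 = 13/5, a_2 = 27/7, so
  g(x) = 27*x^2/7 + 13*x/5 + 67/35.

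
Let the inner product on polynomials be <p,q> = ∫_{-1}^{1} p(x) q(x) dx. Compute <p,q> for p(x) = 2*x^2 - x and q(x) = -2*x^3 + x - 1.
<p,q> = -6/5

Expand the product: p(x)·q(x) = -4*x^5 + 2*x^4 + 2*x^3 - 3*x^2 + x.
∫_{-1}^{1} of each monomial x^k gives [2/(k+1) if k even, 0 if k odd]. Integrating term-by-term (or equivalently evaluating the antiderivative F(x) = -2*x^6/3 + 2*x^5/5 + x^4/2 - x^3 + x^2/2 at the endpoints):
  F(1) − F(−1) = -4/15 − (14/15) = -6/5.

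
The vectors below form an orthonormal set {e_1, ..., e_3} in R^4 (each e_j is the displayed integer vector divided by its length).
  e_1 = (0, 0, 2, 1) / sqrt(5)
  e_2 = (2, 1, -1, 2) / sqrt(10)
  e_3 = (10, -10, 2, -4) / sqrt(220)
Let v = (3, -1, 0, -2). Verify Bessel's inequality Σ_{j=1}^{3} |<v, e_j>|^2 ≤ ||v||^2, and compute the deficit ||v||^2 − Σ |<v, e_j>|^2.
Σ |<v, e_j>|^2 = 1251/110; ||v||^2 = 14; deficit = 289/110

Write each e_j = u_j / sqrt(<u_j, u_j>) where u_j is the displayed integer vector. Then <v, e_j> = <v, u_j> / sqrt(<u_j, u_j>), so |<v, e_j>|^2 = <v, u_j>^2 / <u_j, u_j>.
Coefficients: <v, e_1> = -2/sqrt(5), <v, e_2> = 1/sqrt(10), <v, e_3> = 48/sqrt(220).
Square and sum: Σ |<v, e_j>|^2 = 1251/110.
Compute ||v||^2 = v·v = 14.
Deficit = 14 − 1251/110 = 289/110 ≥ 0, confirming Bessel's inequality. (The deficit equals ||v − Σ <v,e_j> e_j||^2, the squared distance from v to span{e_j}.)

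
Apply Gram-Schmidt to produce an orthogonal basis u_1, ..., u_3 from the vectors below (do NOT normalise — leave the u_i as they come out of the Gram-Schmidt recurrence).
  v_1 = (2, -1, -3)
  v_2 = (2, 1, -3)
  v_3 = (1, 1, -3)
Orthogonal basis:
  u_1 = (2, -1, -3)
  u_2 = (2/7, 13/7, -3/7)
  u_3 = (-9/13, 0, -6/13)

Apply the Gram-Schmidt recurrence
  u_1 = v_1
  u_i = v_i − Σ_{j<i} ((v_i · u_j) / (u_j · u_j)) · u_j.

Step by step this gives:
  u_1 = (2, -1, -3)
  u_2 = (2/7, 13/7, -3/7)
  u_3 = (-9/13, 0, -6/13)

Orthogonality check:
  u_2 · u_1 = 0 (should be 0)
  u_3 · u_1 = 0 (should be 0)
  u_3 · u_2 = 0 (should be 0)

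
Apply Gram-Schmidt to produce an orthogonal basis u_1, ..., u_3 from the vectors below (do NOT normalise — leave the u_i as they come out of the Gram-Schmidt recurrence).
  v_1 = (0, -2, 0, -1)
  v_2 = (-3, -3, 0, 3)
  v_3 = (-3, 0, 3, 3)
Orthogonal basis:
  u_1 = (0, -2, 0, -1)
  u_2 = (-3, -9/5, 0, 18/5)
  u_3 = (-9/14, 3/14, 3, -3/7)

Apply the Gram-Schmidt recurrence
  u_1 = v_1
  u_i = v_i − Σ_{j<i} ((v_i · u_j) / (u_j · u_j)) · u_j.

Step by step this gives:
  u_1 = (0, -2, 0, -1)
  u_2 = (-3, -9/5, 0, 18/5)
  u_3 = (-9/14, 3/14, 3, -3/7)

Orthogonality check:
  u_2 · u_1 = 0 (should be 0)
  u_3 · u_1 = 0 (should be 0)
  u_3 · u_2 = 0 (should be 0)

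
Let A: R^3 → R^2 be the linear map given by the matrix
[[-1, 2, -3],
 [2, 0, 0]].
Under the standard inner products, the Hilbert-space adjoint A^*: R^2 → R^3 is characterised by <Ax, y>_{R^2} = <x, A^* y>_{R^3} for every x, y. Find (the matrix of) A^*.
A^* = A^T =
[[-1, 2],
 [2, 0],
 [-3, 0]]

For real matrices with standard dot products, the defining identity <Ax, y> = <x, A^* y> gives (Ax)^T y = x^T (A^*) y, i.e. x^T A^T y = x^T (A^*) y. Since this holds for all x, y, we must have A^* = A^T. Therefore
A^* =
[[-1, 2],
 [2, 0],
 [-3, 0]].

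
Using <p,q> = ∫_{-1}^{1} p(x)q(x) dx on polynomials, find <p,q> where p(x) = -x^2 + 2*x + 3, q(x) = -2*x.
<p,q> = -8/3

Expand the product: p(x)·q(x) = 2*x^3 - 4*x^2 - 6*x.
∫_{-1}^{1} of each monomial x^k gives [2/(k+1) if k even, 0 if k odd]. Integrating term-by-term (or equivalently evaluating the antiderivative F(x) = x^4/2 - 4*x^3/3 - 3*x^2 at the endpoints):
  F(1) − F(−1) = -23/6 − (-7/6) = -8/3.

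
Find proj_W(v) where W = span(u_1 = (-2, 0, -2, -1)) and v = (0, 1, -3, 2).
proj_W(v) = (-8/9, 0, -8/9, -4/9)

Set up U = [u_1 | ... | u_1] ∈ R^(4×1). The projector onto W = col(U) is P = U (U^T U)^(-1) U^T.
Compute U^T U =
  [9],
and U^T v = (4).
Solve U^T U · c = U^T v for the coefficients: c = (4/9). The projection is proj_W(v) = U c.
Check: (v - proj_W(v)) · u_1 = 0  (should be 0).
Result: proj_W(v) = (-8/9, 0, -8/9, -4/9).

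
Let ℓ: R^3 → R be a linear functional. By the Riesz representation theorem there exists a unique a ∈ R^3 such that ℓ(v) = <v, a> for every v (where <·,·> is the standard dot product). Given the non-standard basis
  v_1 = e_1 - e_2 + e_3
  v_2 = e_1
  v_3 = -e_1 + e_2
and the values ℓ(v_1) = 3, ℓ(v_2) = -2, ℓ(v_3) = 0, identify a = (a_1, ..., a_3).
a = (-2, -2, 3)

Write a = (a_1, ..., a_3) in the standard basis. For each basis vector v_i, ℓ(v_i) = <v_i, a> is a linear equation in the a_j's. Collect the n equations into a matrix system V a = ℓ, where row i of V is v_i (expressed in the standard basis). Since V is invertible (lower-triangular with 1s on the diagonal, up to permutation), solve by back-substitution:
  V =
[[1, -1, 1],
 [1, 0, 0],
 [-1, 1, 0]]
  V a = (3, -2, 0)
Solving gives a = (-2, -2, 3).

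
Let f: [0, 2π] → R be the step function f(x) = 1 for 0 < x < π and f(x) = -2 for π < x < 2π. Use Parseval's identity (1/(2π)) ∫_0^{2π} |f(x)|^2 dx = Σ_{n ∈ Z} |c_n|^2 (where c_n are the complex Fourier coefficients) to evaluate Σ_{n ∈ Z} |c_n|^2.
Σ |c_n|^2 = 5/2

Parseval equates the L^2 energy of f (normalised by 1/(2π)) with the ℓ^2 sum of its Fourier coefficients: (1/(2π)) ∫_0^{2π} |f|^2 = Σ |c_n|^2.
Compute the left side: (1/(2π)) [∫_0^π 1^2 dx + ∫_π^{2π} (-2)^2 dx] = (1/(2π)) · (1π + 4π) = (1 + 4)/2 = 5/2.
So Σ_{n ∈ Z} |c_n|^2 = 5/2.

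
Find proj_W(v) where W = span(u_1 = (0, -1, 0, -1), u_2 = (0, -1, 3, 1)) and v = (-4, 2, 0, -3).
proj_W(v) = (0, -1/22, -15/11, -21/22)

Set up U = [u_1 | ... | u_2] ∈ R^(4×2). The projector onto W = col(U) is P = U (U^T U)^(-1) U^T.
Compute U^T U =
  [2, 0]
  [0, 11],
and U^T v = (1, -5).
Solve U^T U · c = U^T v for the coefficients: c = (1/2, -5/11). The projection is proj_W(v) = U c.
Check: (v - proj_W(v)) · u_1 = 0  (should be 0).
Check: (v - proj_W(v)) · u_2 = 0  (should be 0).
Result: proj_W(v) = (0, -1/22, -15/11, -21/22).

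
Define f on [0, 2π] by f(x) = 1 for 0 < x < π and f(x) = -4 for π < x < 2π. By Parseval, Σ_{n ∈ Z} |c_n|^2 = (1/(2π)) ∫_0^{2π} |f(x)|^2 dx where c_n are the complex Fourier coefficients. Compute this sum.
Σ |c_n|^2 = 17/2

Parseval equates the L^2 energy of f (normalised by 1/(2π)) with the ℓ^2 sum of its Fourier coefficients: (1/(2π)) ∫_0^{2π} |f|^2 = Σ |c_n|^2.
Compute the left side: (1/(2π)) [∫_0^π 1^2 dx + ∫_π^{2π} (-4)^2 dx] = (1/(2π)) · (1π + 16π) = (1 + 16)/2 = 17/2.
So Σ_{n ∈ Z} |c_n|^2 = 17/2.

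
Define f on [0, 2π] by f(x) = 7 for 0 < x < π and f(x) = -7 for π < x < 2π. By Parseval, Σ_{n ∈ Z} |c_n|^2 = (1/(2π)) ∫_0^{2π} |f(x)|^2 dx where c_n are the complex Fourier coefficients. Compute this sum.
Σ |c_n|^2 = 49

Parseval equates the L^2 energy of f (normalised by 1/(2π)) with the ℓ^2 sum of its Fourier coefficients: (1/(2π)) ∫_0^{2π} |f|^2 = Σ |c_n|^2.
Compute the left side: (1/(2π)) [∫_0^π 7^2 dx + ∫_π^{2π} (-7)^2 dx] = (1/(2π)) · (49π + 49π) = (49 + 49)/2 = 49.
So Σ_{n ∈ Z} |c_n|^2 = 49.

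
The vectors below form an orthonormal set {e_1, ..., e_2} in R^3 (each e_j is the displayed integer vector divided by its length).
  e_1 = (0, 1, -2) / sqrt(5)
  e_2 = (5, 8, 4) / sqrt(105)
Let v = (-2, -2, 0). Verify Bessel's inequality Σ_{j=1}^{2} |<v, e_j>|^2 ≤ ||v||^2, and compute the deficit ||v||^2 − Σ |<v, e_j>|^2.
Σ |<v, e_j>|^2 = 152/21; ||v||^2 = 8; deficit = 16/21

Write each e_j = u_j / sqrt(<u_j, u_j>) where u_j is the displayed integer vector. Then <v, e_j> = <v, u_j> / sqrt(<u_j, u_j>), so |<v, e_j>|^2 = <v, u_j>^2 / <u_j, u_j>.
Coefficients: <v, e_1> = -2/sqrt(5), <v, e_2> = -26/sqrt(105).
Square and sum: Σ |<v, e_j>|^2 = 152/21.
Compute ||v||^2 = v·v = 8.
Deficit = 8 − 152/21 = 16/21 ≥ 0, confirming Bessel's inequality. (The deficit equals ||v − Σ <v,e_j> e_j||^2, the squared distance from v to span{e_j}.)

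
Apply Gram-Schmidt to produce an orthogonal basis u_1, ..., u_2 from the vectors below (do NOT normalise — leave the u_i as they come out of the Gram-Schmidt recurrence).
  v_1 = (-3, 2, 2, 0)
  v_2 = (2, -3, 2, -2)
Orthogonal basis:
  u_1 = (-3, 2, 2, 0)
  u_2 = (10/17, -35/17, 50/17, -2)

Apply the Gram-Schmidt recurrence
  u_1 = v_1
  u_i = v_i − Σ_{j<i} ((v_i · u_j) / (u_j · u_j)) · u_j.

Step by step this gives:
  u_1 = (-3, 2, 2, 0)
  u_2 = (10/17, -35/17, 50/17, -2)

Orthogonality check:
  u_2 · u_1 = 0 (should be 0)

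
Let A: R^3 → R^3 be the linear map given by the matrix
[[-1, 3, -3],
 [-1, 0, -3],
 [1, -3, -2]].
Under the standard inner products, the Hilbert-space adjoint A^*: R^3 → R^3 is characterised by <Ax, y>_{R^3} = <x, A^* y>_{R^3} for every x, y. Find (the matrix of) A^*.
A^* = A^T =
[[-1, -1, 1],
 [3, 0, -3],
 [-3, -3, -2]]

For real matrices with standard dot products, the defining identity <Ax, y> = <x, A^* y> gives (Ax)^T y = x^T (A^*) y, i.e. x^T A^T y = x^T (A^*) y. Since this holds for all x, y, we must have A^* = A^T. Therefore
A^* =
[[-1, -1, 1],
 [3, 0, -3],
 [-3, -3, -2]].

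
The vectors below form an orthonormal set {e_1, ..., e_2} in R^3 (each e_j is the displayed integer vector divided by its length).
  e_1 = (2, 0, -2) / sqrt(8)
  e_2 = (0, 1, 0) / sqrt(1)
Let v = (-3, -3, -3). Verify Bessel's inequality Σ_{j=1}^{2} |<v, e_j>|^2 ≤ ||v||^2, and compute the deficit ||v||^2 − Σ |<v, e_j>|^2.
Σ |<v, e_j>|^2 = 9; ||v||^2 = 27; deficit = 18

Write each e_j = u_j / sqrt(<u_j, u_j>) where u_j is the displayed integer vector. Then <v, e_j> = <v, u_j> / sqrt(<u_j, u_j>), so |<v, e_j>|^2 = <v, u_j>^2 / <u_j, u_j>.
Coefficients: <v, e_1> = 0/sqrt(8), <v, e_2> = -3/sqrt(1).
Square and sum: Σ |<v, e_j>|^2 = 9.
Compute ||v||^2 = v·v = 27.
Deficit = 27 − 9 = 18 ≥ 0, confirming Bessel's inequality. (The deficit equals ||v − Σ <v,e_j> e_j||^2, the squared distance from v to span{e_j}.)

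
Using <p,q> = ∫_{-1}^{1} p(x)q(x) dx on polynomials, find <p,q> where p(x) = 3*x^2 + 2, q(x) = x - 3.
<p,q> = -18

Expand the product: p(x)·q(x) = 3*x^3 - 9*x^2 + 2*x - 6.
∫_{-1}^{1} of each monomial x^k gives [2/(k+1) if k even, 0 if k odd]. Integrating term-by-term (or equivalently evaluating the antiderivative F(x) = 3*x^4/4 - 3*x^3 + x^2 - 6*x at the endpoints):
  F(1) − F(−1) = -29/4 − (43/4) = -18.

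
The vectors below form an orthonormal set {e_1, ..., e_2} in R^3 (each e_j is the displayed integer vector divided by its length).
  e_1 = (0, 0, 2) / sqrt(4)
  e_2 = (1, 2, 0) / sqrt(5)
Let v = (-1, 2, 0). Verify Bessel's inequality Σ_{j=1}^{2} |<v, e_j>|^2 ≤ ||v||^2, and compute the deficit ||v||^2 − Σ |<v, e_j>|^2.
Σ |<v, e_j>|^2 = 9/5; ||v||^2 = 5; deficit = 16/5

Write each e_j = u_j / sqrt(<u_j, u_j>) where u_j is the displayed integer vector. Then <v, e_j> = <v, u_j> / sqrt(<u_j, u_j>), so |<v, e_j>|^2 = <v, u_j>^2 / <u_j, u_j>.
Coefficients: <v, e_1> = 0/sqrt(4), <v, e_2> = 3/sqrt(5).
Square and sum: Σ |<v, e_j>|^2 = 9/5.
Compute ||v||^2 = v·v = 5.
Deficit = 5 − 9/5 = 16/5 ≥ 0, confirming Bessel's inequality. (The deficit equals ||v − Σ <v,e_j> e_j||^2, the squared distance from v to span{e_j}.)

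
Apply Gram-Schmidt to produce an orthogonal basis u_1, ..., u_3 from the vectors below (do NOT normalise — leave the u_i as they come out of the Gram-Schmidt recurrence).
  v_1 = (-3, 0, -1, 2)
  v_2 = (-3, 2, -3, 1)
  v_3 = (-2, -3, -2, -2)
Orthogonal basis:
  u_1 = (-3, 0, -1, 2)
  u_2 = (0, 2, -2, -1)
  u_3 = (-8/7, -3, -12/7, -18/7)

Apply the Gram-Schmidt recurrence
  u_1 = v_1
  u_i = v_i − Σ_{j<i} ((v_i · u_j) / (u_j · u_j)) · u_j.

Step by step this gives:
  u_1 = (-3, 0, -1, 2)
  u_2 = (0, 2, -2, -1)
  u_3 = (-8/7, -3, -12/7, -18/7)

Orthogonality check:
  u_2 · u_1 = 0 (should be 0)
  u_3 · u_1 = 0 (should be 0)
  u_3 · u_2 = 0 (should be 0)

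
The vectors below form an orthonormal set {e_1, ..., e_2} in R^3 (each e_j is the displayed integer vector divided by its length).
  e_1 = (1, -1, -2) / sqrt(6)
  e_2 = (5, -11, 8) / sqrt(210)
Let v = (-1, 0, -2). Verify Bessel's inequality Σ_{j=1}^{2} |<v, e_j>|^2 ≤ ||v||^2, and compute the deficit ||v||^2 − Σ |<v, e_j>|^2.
Σ |<v, e_j>|^2 = 18/5; ||v||^2 = 5; deficit = 7/5

Write each e_j = u_j / sqrt(<u_j, u_j>) where u_j is the displayed integer vector. Then <v, e_j> = <v, u_j> / sqrt(<u_j, u_j>), so |<v, e_j>|^2 = <v, u_j>^2 / <u_j, u_j>.
Coefficients: <v, e_1> = 3/sqrt(6), <v, e_2> = -21/sqrt(210).
Square and sum: Σ |<v, e_j>|^2 = 18/5.
Compute ||v||^2 = v·v = 5.
Deficit = 5 − 18/5 = 7/5 ≥ 0, confirming Bessel's inequality. (The deficit equals ||v − Σ <v,e_j> e_j||^2, the squared distance from v to span{e_j}.)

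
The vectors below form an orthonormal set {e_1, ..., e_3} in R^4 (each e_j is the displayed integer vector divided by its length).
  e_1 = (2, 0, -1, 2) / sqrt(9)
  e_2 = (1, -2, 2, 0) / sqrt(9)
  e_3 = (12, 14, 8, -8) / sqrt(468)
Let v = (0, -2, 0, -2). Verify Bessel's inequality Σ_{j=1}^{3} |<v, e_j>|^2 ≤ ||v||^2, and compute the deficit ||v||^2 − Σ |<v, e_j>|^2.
Σ |<v, e_j>|^2 = 452/117; ||v||^2 = 8; deficit = 484/117

Write each e_j = u_j / sqrt(<u_j, u_j>) where u_j is the displayed integer vector. Then <v, e_j> = <v, u_j> / sqrt(<u_j, u_j>), so |<v, e_j>|^2 = <v, u_j>^2 / <u_j, u_j>.
Coefficients: <v, e_1> = -4/sqrt(9), <v, e_2> = 4/sqrt(9), <v, e_3> = -12/sqrt(468).
Square and sum: Σ |<v, e_j>|^2 = 452/117.
Compute ||v||^2 = v·v = 8.
Deficit = 8 − 452/117 = 484/117 ≥ 0, confirming Bessel's inequality. (The deficit equals ||v − Σ <v,e_j> e_j||^2, the squared distance from v to span{e_j}.)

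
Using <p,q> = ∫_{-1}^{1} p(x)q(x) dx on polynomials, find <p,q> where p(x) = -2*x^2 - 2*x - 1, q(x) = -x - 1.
<p,q> = 14/3

Expand the product: p(x)·q(x) = 2*x^3 + 4*x^2 + 3*x + 1.
∫_{-1}^{1} of each monomial x^k gives [2/(k+1) if k even, 0 if k odd]. Integrating term-by-term (or equivalently evaluating the antiderivative F(x) = x^4/2 + 4*x^3/3 + 3*x^2/2 + x at the endpoints):
  F(1) − F(−1) = 13/3 − (-1/3) = 14/3.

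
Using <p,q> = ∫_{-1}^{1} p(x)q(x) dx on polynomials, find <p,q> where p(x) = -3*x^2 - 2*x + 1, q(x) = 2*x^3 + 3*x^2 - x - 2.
<p,q> = -28/15

Expand the product: p(x)·q(x) = -6*x^5 - 13*x^4 - x^3 + 11*x^2 + 3*x - 2.
∫_{-1}^{1} of each monomial x^k gives [2/(k+1) if k even, 0 if k odd]. Integrating term-by-term (or equivalently evaluating the antiderivative F(x) = -x^6 - 13*x^5/5 - x^4/4 + 11*x^3/3 + 3*x^2/2 - 2*x at the endpoints):
  F(1) − F(−1) = -41/60 − (71/60) = -28/15.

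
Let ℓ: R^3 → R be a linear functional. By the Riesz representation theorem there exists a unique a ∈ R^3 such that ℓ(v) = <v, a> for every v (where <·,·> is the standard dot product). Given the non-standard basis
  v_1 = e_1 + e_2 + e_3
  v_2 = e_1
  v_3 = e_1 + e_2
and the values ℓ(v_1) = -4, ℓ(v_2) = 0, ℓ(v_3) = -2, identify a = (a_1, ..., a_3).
a = (0, -2, -2)

Write a = (a_1, ..., a_3) in the standard basis. For each basis vector v_i, ℓ(v_i) = <v_i, a> is a linear equation in the a_j's. Collect the n equations into a matrix system V a = ℓ, where row i of V is v_i (expressed in the standard basis). Since V is invertible (lower-triangular with 1s on the diagonal, up to permutation), solve by back-substitution:
  V =
[[1, 1, 1],
 [1, 0, 0],
 [1, 1, 0]]
  V a = (-4, 0, -2)
Solving gives a = (0, -2, -2).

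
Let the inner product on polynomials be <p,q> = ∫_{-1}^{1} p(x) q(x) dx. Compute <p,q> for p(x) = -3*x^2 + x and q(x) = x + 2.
<p,q> = -10/3

Expand the product: p(x)·q(x) = -3*x^3 - 5*x^2 + 2*x.
∫_{-1}^{1} of each monomial x^k gives [2/(k+1) if k even, 0 if k odd]. Integrating term-by-term (or equivalently evaluating the antiderivative F(x) = -3*x^4/4 - 5*x^3/3 + x^2 at the endpoints):
  F(1) − F(−1) = -17/12 − (23/12) = -10/3.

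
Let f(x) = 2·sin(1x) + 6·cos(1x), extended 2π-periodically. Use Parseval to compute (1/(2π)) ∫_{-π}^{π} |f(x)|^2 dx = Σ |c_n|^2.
Σ |c_n|^2 = 20

Expand |f|^2 and use orthogonality of {sin(nx), cos(mx)} on [-π, π]:
  ∫_{-π}^{π} sin(nx)^2 dx = π, ∫ cos(mx)^2 dx = π, and cross terms integrate to 0.
So ∫_{-π}^{π} f(x)^2 dx = 2^2 · π + 6^2 · π = (4 + 36)π.
Divide by 2π: (4 + 36)/2 = 20.
By Parseval, this equals Σ |c_n|^2.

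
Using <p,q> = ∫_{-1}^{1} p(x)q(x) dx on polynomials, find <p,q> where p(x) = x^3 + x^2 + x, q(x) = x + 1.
<p,q> = 26/15

Expand the product: p(x)·q(x) = x^4 + 2*x^3 + 2*x^2 + x.
∫_{-1}^{1} of each monomial x^k gives [2/(k+1) if k even, 0 if k odd]. Integrating term-by-term (or equivalently evaluating the antiderivative F(x) = x^5/5 + x^4/2 + 2*x^3/3 + x^2/2 at the endpoints):
  F(1) − F(−1) = 28/15 − (2/15) = 26/15.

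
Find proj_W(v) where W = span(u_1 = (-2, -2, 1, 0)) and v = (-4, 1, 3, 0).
proj_W(v) = (-2, -2, 1, 0)

Set up U = [u_1 | ... | u_1] ∈ R^(4×1). The projector onto W = col(U) is P = U (U^T U)^(-1) U^T.
Compute U^T U =
  [9],
and U^T v = (9).
Solve U^T U · c = U^T v for the coefficients: c = (1). The projection is proj_W(v) = U c.
Check: (v - proj_W(v)) · u_1 = 0  (should be 0).
Result: proj_W(v) = (-2, -2, 1, 0).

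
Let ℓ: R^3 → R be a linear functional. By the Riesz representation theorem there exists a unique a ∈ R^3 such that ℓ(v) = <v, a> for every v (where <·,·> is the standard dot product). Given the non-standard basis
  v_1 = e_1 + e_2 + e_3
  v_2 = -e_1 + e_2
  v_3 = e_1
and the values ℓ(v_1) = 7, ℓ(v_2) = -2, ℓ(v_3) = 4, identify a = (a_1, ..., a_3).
a = (4, 2, 1)

Write a = (a_1, ..., a_3) in the standard basis. For each basis vector v_i, ℓ(v_i) = <v_i, a> is a linear equation in the a_j's. Collect the n equations into a matrix system V a = ℓ, where row i of V is v_i (expressed in the standard basis). Since V is invertible (lower-triangular with 1s on the diagonal, up to permutation), solve by back-substitution:
  V =
[[1, 1, 1],
 [-1, 1, 0],
 [1, 0, 0]]
  V a = (7, -2, 4)
Solving gives a = (4, 2, 1).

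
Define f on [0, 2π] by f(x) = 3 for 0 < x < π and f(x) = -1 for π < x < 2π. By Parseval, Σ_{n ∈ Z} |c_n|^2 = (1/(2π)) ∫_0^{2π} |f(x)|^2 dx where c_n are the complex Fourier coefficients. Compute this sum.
Σ |c_n|^2 = 5

Parseval equates the L^2 energy of f (normalised by 1/(2π)) with the ℓ^2 sum of its Fourier coefficients: (1/(2π)) ∫_0^{2π} |f|^2 = Σ |c_n|^2.
Compute the left side: (1/(2π)) [∫_0^π 3^2 dx + ∫_π^{2π} (-1)^2 dx] = (1/(2π)) · (9π + 1π) = (9 + 1)/2 = 5.
So Σ_{n ∈ Z} |c_n|^2 = 5.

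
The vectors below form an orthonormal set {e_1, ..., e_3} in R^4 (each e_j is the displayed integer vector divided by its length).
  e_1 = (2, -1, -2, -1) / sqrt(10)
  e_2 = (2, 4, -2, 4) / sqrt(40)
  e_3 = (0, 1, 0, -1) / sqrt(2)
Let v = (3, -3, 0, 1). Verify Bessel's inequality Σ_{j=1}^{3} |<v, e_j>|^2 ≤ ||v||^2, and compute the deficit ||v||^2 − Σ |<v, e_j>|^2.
Σ |<v, e_j>|^2 = 29/2; ||v||^2 = 19; deficit = 9/2

Write each e_j = u_j / sqrt(<u_j, u_j>) where u_j is the displayed integer vector. Then <v, e_j> = <v, u_j> / sqrt(<u_j, u_j>), so |<v, e_j>|^2 = <v, u_j>^2 / <u_j, u_j>.
Coefficients: <v, e_1> = 8/sqrt(10), <v, e_2> = -2/sqrt(40), <v, e_3> = -4/sqrt(2).
Square and sum: Σ |<v, e_j>|^2 = 29/2.
Compute ||v||^2 = v·v = 19.
Deficit = 19 − 29/2 = 9/2 ≥ 0, confirming Bessel's inequality. (The deficit equals ||v − Σ <v,e_j> e_j||^2, the squared distance from v to span{e_j}.)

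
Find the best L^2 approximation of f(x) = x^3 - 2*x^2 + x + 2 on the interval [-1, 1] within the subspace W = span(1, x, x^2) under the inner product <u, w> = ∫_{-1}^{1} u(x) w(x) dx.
g(x) = -2*x^2 + 8*x/5 + 2

The best approximation g ∈ W is the orthogonal projection of f onto W. Writing g = a_0 + a_1 x + a_2 x^2, the coefficients solve the normal equations G · a = b where
  G_{ij} = <φ_i, φ_j> and b_i = <f, φ_i>, with φ_0 = 1, φ_1 = x, φ_2 = x^2.
G =
  [2, 0, 2/3]
  [0, 2/3, 0]
  [2/3, 0, 2/5],
b = (8/3, 16/15, 8/15).
Solving gives a_0 = 2, a_1 = 8/5, a_2 = -2, so
  g(x) = -2*x^2 + 8*x/5 + 2.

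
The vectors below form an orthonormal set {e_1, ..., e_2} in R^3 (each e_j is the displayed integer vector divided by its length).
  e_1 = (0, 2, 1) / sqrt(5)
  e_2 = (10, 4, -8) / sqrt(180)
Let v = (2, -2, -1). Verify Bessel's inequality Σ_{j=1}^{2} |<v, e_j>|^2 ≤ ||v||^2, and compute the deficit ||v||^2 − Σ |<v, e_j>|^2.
Σ |<v, e_j>|^2 = 65/9; ||v||^2 = 9; deficit = 16/9

Write each e_j = u_j / sqrt(<u_j, u_j>) where u_j is the displayed integer vector. Then <v, e_j> = <v, u_j> / sqrt(<u_j, u_j>), so |<v, e_j>|^2 = <v, u_j>^2 / <u_j, u_j>.
Coefficients: <v, e_1> = -5/sqrt(5), <v, e_2> = 20/sqrt(180).
Square and sum: Σ |<v, e_j>|^2 = 65/9.
Compute ||v||^2 = v·v = 9.
Deficit = 9 − 65/9 = 16/9 ≥ 0, confirming Bessel's inequality. (The deficit equals ||v − Σ <v,e_j> e_j||^2, the squared distance from v to span{e_j}.)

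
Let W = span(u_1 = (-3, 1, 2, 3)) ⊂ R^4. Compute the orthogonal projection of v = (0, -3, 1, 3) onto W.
proj_W(v) = (-24/23, 8/23, 16/23, 24/23)

Set up U = [u_1 | ... | u_1] ∈ R^(4×1). The projector onto W = col(U) is P = U (U^T U)^(-1) U^T.
Compute U^T U =
  [23],
and U^T v = (8).
Solve U^T U · c = U^T v for the coefficients: c = (8/23). The projection is proj_W(v) = U c.
Check: (v - proj_W(v)) · u_1 = 0  (should be 0).
Result: proj_W(v) = (-24/23, 8/23, 16/23, 24/23).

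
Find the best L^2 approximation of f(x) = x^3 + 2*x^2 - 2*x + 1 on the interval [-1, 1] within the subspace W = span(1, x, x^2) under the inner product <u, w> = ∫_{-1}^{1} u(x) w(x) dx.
g(x) = 2*x^2 - 7*x/5 + 1

The best approximation g ∈ W is the orthogonal projection of f onto W. Writing g = a_0 + a_1 x + a_2 x^2, the coefficients solve the normal equations G · a = b where
  G_{ij} = <φ_i, φ_j> and b_i = <f, φ_i>, with φ_0 = 1, φ_1 = x, φ_2 = x^2.
G =
  [2, 0, 2/3]
  [0, 2/3, 0]
  [2/3, 0, 2/5],
b = (10/3, -14/15, 22/15).
Solving gives a_0 = 1, a_1 = -7/5, a_2 = 2, so
  g(x) = 2*x^2 - 7*x/5 + 1.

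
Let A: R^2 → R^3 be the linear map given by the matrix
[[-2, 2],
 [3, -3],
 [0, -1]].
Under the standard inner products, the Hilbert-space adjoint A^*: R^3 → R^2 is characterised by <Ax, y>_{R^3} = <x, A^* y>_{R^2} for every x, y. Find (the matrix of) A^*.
A^* = A^T =
[[-2, 3, 0],
 [2, -3, -1]]

For real matrices with standard dot products, the defining identity <Ax, y> = <x, A^* y> gives (Ax)^T y = x^T (A^*) y, i.e. x^T A^T y = x^T (A^*) y. Since this holds for all x, y, we must have A^* = A^T. Therefore
A^* =
[[-2, 3, 0],
 [2, -3, -1]].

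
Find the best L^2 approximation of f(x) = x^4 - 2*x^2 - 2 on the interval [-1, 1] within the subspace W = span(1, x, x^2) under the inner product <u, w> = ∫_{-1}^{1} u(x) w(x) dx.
g(x) = -8*x^2/7 - 73/35

The best approximation g ∈ W is the orthogonal projection of f onto W. Writing g = a_0 + a_1 x + a_2 x^2, the coefficients solve the normal equations G · a = b where
  G_{ij} = <φ_i, φ_j> and b_i = <f, φ_i>, with φ_0 = 1, φ_1 = x, φ_2 = x^2.
G =
  [2, 0, 2/3]
  [0, 2/3, 0]
  [2/3, 0, 2/5],
b = (-74/15, 0, -194/105).
Solving gives a_0 = -73/35, a_1 = 0, a_2 = -8/7, so
  g(x) = -8*x^2/7 - 73/35.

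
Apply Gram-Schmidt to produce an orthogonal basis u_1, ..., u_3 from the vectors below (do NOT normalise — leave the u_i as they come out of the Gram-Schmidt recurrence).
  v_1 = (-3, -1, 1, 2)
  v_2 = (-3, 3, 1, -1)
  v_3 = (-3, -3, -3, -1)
Orthogonal basis:
  u_1 = (-3, -1, 1, 2)
  u_2 = (-2, 10/3, 2/3, -5/3)
  u_3 = (-114/55, -96/55, -182/55, -128/55)

Apply the Gram-Schmidt recurrence
  u_1 = v_1
  u_i = v_i − Σ_{j<i} ((v_i · u_j) / (u_j · u_j)) · u_j.

Step by step this gives:
  u_1 = (-3, -1, 1, 2)
  u_2 = (-2, 10/3, 2/3, -5/3)
  u_3 = (-114/55, -96/55, -182/55, -128/55)

Orthogonality check:
  u_2 · u_1 = 0 (should be 0)
  u_3 · u_1 = 0 (should be 0)
  u_3 · u_2 = 0 (should be 0)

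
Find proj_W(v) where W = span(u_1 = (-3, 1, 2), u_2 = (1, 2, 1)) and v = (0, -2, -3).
proj_W(v) = (33/83, -221/83, -172/83)

Set up U = [u_1 | ... | u_2] ∈ R^(3×2). The projector onto W = col(U) is P = U (U^T U)^(-1) U^T.
Compute U^T U =
  [14, 1]
  [1, 6],
and U^T v = (-8, -7).
Solve U^T U · c = U^T v for the coefficients: c = (-41/83, -90/83). The projection is proj_W(v) = U c.
Check: (v - proj_W(v)) · u_1 = 0  (should be 0).
Check: (v - proj_W(v)) · u_2 = 0  (should be 0).
Result: proj_W(v) = (33/83, -221/83, -172/83).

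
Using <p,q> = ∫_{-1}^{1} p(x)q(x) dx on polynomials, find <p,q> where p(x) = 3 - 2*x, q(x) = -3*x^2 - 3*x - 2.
<p,q> = -14

Expand the product: p(x)·q(x) = 6*x^3 - 3*x^2 - 5*x - 6.
∫_{-1}^{1} of each monomial x^k gives [2/(k+1) if k even, 0 if k odd]. Integrating term-by-term (or equivalently evaluating the antiderivative F(x) = 3*x^4/2 - x^3 - 5*x^2/2 - 6*x at the endpoints):
  F(1) − F(−1) = -8 − (6) = -14.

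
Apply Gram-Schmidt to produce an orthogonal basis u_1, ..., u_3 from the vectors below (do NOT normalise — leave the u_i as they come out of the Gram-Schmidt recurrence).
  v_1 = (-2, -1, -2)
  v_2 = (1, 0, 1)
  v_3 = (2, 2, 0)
Orthogonal basis:
  u_1 = (-2, -1, -2)
  u_2 = (1/9, -4/9, 1/9)
  u_3 = (1, 0, -1)

Apply the Gram-Schmidt recurrence
  u_1 = v_1
  u_i = v_i − Σ_{j<i} ((v_i · u_j) / (u_j · u_j)) · u_j.

Step by step this gives:
  u_1 = (-2, -1, -2)
  u_2 = (1/9, -4/9, 1/9)
  u_3 = (1, 0, -1)

Orthogonality check:
  u_2 · u_1 = 0 (should be 0)
  u_3 · u_1 = 0 (should be 0)
  u_3 · u_2 = 0 (should be 0)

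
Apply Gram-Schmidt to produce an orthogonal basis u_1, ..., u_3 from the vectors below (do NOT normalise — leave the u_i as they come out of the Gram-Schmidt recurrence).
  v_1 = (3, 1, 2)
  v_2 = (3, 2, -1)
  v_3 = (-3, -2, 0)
Orthogonal basis:
  u_1 = (3, 1, 2)
  u_2 = (15/14, 19/14, -16/7)
  u_3 = (3/23, -27/115, -9/115)

Apply the Gram-Schmidt recurrence
  u_1 = v_1
  u_i = v_i − Σ_{j<i} ((v_i · u_j) / (u_j · u_j)) · u_j.

Step by step this gives:
  u_1 = (3, 1, 2)
  u_2 = (15/14, 19/14, -16/7)
  u_3 = (3/23, -27/115, -9/115)

Orthogonality check:
  u_2 · u_1 = 0 (should be 0)
  u_3 · u_1 = 0 (should be 0)
  u_3 · u_2 = 0 (should be 0)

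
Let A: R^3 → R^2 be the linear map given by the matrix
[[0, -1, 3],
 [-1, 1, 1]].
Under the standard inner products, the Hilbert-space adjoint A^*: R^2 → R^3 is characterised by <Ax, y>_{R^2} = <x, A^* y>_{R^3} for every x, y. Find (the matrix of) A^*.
A^* = A^T =
[[0, -1],
 [-1, 1],
 [3, 1]]

For real matrices with standard dot products, the defining identity <Ax, y> = <x, A^* y> gives (Ax)^T y = x^T (A^*) y, i.e. x^T A^T y = x^T (A^*) y. Since this holds for all x, y, we must have A^* = A^T. Therefore
A^* =
[[0, -1],
 [-1, 1],
 [3, 1]].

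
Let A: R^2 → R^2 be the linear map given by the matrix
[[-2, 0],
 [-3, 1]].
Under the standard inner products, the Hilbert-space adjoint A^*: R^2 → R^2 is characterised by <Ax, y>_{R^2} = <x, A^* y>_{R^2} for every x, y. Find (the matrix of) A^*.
A^* = A^T =
[[-2, -3],
 [0, 1]]

For real matrices with standard dot products, the defining identity <Ax, y> = <x, A^* y> gives (Ax)^T y = x^T (A^*) y, i.e. x^T A^T y = x^T (A^*) y. Since this holds for all x, y, we must have A^* = A^T. Therefore
A^* =
[[-2, -3],
 [0, 1]].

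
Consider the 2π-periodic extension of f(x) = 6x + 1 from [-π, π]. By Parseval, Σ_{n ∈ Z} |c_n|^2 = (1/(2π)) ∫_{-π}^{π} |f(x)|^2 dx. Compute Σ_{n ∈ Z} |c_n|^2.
Σ |c_n|^2 = 12π^2 + 1

Expand and integrate term by term over [-π, π]:
  ∫ (6x)^2 dx = 36·(2π^3/3); ∫ 2·6·(1)·x dx = 0 (odd integrand); ∫ 1^2 dx = 1·2π.
So (1/(2π)) ∫_{-π}^{π} (6x + 1)^2 dx = 36π^2/3 + 1 = 12π^2 + 1.
Parseval ⇒ Σ |c_n|^2 = 12π^2 + 1.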